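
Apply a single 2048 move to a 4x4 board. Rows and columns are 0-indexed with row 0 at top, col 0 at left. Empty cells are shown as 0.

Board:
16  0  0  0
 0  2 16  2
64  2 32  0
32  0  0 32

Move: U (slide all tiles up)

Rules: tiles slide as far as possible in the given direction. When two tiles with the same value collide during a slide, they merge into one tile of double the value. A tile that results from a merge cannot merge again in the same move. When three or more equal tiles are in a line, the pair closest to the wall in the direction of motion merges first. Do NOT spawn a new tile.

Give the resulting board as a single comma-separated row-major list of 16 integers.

Answer: 16, 4, 16, 2, 64, 0, 32, 32, 32, 0, 0, 0, 0, 0, 0, 0

Derivation:
Slide up:
col 0: [16, 0, 64, 32] -> [16, 64, 32, 0]
col 1: [0, 2, 2, 0] -> [4, 0, 0, 0]
col 2: [0, 16, 32, 0] -> [16, 32, 0, 0]
col 3: [0, 2, 0, 32] -> [2, 32, 0, 0]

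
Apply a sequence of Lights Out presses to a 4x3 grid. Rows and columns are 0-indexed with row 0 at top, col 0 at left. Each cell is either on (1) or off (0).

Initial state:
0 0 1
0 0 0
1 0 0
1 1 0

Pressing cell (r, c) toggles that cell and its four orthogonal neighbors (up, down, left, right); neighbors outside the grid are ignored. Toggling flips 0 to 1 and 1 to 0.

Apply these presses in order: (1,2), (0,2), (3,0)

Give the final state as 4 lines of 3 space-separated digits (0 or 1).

After press 1 at (1,2):
0 0 0
0 1 1
1 0 1
1 1 0

After press 2 at (0,2):
0 1 1
0 1 0
1 0 1
1 1 0

After press 3 at (3,0):
0 1 1
0 1 0
0 0 1
0 0 0

Answer: 0 1 1
0 1 0
0 0 1
0 0 0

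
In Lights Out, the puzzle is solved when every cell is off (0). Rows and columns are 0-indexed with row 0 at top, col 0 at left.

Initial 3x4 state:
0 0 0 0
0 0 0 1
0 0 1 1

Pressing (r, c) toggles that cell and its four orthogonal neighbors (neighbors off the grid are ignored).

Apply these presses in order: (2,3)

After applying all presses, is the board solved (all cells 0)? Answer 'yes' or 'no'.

After press 1 at (2,3):
0 0 0 0
0 0 0 0
0 0 0 0

Lights still on: 0

Answer: yes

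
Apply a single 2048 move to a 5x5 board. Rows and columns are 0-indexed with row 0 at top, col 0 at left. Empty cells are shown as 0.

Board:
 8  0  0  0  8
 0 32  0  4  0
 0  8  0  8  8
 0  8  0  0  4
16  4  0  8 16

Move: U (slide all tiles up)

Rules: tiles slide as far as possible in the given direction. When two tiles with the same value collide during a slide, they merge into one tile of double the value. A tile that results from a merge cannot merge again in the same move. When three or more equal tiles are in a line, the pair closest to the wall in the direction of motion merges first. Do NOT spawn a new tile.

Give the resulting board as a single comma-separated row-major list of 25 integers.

Slide up:
col 0: [8, 0, 0, 0, 16] -> [8, 16, 0, 0, 0]
col 1: [0, 32, 8, 8, 4] -> [32, 16, 4, 0, 0]
col 2: [0, 0, 0, 0, 0] -> [0, 0, 0, 0, 0]
col 3: [0, 4, 8, 0, 8] -> [4, 16, 0, 0, 0]
col 4: [8, 0, 8, 4, 16] -> [16, 4, 16, 0, 0]

Answer: 8, 32, 0, 4, 16, 16, 16, 0, 16, 4, 0, 4, 0, 0, 16, 0, 0, 0, 0, 0, 0, 0, 0, 0, 0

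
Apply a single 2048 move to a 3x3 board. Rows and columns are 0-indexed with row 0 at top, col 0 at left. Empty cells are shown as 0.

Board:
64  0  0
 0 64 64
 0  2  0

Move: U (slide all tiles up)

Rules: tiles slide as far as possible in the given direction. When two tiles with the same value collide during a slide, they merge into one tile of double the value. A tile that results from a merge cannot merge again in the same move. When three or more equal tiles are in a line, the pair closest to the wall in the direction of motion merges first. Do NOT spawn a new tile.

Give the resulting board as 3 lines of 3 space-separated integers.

Answer: 64 64 64
 0  2  0
 0  0  0

Derivation:
Slide up:
col 0: [64, 0, 0] -> [64, 0, 0]
col 1: [0, 64, 2] -> [64, 2, 0]
col 2: [0, 64, 0] -> [64, 0, 0]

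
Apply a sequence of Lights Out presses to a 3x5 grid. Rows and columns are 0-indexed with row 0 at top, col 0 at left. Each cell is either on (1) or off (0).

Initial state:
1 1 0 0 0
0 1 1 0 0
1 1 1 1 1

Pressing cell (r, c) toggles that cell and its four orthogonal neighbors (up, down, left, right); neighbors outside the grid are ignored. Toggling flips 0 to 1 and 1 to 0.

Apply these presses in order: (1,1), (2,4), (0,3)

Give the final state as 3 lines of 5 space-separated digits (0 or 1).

Answer: 1 0 1 1 1
1 0 0 1 1
1 0 1 0 0

Derivation:
After press 1 at (1,1):
1 0 0 0 0
1 0 0 0 0
1 0 1 1 1

After press 2 at (2,4):
1 0 0 0 0
1 0 0 0 1
1 0 1 0 0

After press 3 at (0,3):
1 0 1 1 1
1 0 0 1 1
1 0 1 0 0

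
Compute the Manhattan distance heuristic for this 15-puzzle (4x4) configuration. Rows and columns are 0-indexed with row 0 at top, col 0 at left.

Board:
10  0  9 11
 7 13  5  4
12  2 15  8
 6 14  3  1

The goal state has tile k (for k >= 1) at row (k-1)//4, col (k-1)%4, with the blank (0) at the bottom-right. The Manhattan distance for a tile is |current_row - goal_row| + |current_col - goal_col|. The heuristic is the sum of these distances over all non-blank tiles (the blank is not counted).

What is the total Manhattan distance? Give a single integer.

Tile 10: at (0,0), goal (2,1), distance |0-2|+|0-1| = 3
Tile 9: at (0,2), goal (2,0), distance |0-2|+|2-0| = 4
Tile 11: at (0,3), goal (2,2), distance |0-2|+|3-2| = 3
Tile 7: at (1,0), goal (1,2), distance |1-1|+|0-2| = 2
Tile 13: at (1,1), goal (3,0), distance |1-3|+|1-0| = 3
Tile 5: at (1,2), goal (1,0), distance |1-1|+|2-0| = 2
Tile 4: at (1,3), goal (0,3), distance |1-0|+|3-3| = 1
Tile 12: at (2,0), goal (2,3), distance |2-2|+|0-3| = 3
Tile 2: at (2,1), goal (0,1), distance |2-0|+|1-1| = 2
Tile 15: at (2,2), goal (3,2), distance |2-3|+|2-2| = 1
Tile 8: at (2,3), goal (1,3), distance |2-1|+|3-3| = 1
Tile 6: at (3,0), goal (1,1), distance |3-1|+|0-1| = 3
Tile 14: at (3,1), goal (3,1), distance |3-3|+|1-1| = 0
Tile 3: at (3,2), goal (0,2), distance |3-0|+|2-2| = 3
Tile 1: at (3,3), goal (0,0), distance |3-0|+|3-0| = 6
Sum: 3 + 4 + 3 + 2 + 3 + 2 + 1 + 3 + 2 + 1 + 1 + 3 + 0 + 3 + 6 = 37

Answer: 37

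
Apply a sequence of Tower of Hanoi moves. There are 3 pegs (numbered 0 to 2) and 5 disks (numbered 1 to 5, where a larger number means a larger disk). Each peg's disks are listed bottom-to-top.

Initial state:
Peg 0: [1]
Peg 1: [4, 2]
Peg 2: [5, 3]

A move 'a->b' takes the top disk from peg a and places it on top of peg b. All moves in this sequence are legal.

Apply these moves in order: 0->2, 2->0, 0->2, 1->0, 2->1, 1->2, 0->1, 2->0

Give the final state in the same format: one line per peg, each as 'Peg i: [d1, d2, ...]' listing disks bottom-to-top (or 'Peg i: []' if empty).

Answer: Peg 0: [1]
Peg 1: [4, 2]
Peg 2: [5, 3]

Derivation:
After move 1 (0->2):
Peg 0: []
Peg 1: [4, 2]
Peg 2: [5, 3, 1]

After move 2 (2->0):
Peg 0: [1]
Peg 1: [4, 2]
Peg 2: [5, 3]

After move 3 (0->2):
Peg 0: []
Peg 1: [4, 2]
Peg 2: [5, 3, 1]

After move 4 (1->0):
Peg 0: [2]
Peg 1: [4]
Peg 2: [5, 3, 1]

After move 5 (2->1):
Peg 0: [2]
Peg 1: [4, 1]
Peg 2: [5, 3]

After move 6 (1->2):
Peg 0: [2]
Peg 1: [4]
Peg 2: [5, 3, 1]

After move 7 (0->1):
Peg 0: []
Peg 1: [4, 2]
Peg 2: [5, 3, 1]

After move 8 (2->0):
Peg 0: [1]
Peg 1: [4, 2]
Peg 2: [5, 3]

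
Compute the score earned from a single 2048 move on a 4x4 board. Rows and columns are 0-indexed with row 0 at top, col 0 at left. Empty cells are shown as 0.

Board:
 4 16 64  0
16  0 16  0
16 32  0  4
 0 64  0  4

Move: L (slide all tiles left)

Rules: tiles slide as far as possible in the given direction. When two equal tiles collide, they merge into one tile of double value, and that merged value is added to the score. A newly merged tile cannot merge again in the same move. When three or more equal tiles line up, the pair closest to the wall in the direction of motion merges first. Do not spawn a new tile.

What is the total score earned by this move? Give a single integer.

Slide left:
row 0: [4, 16, 64, 0] -> [4, 16, 64, 0]  score +0 (running 0)
row 1: [16, 0, 16, 0] -> [32, 0, 0, 0]  score +32 (running 32)
row 2: [16, 32, 0, 4] -> [16, 32, 4, 0]  score +0 (running 32)
row 3: [0, 64, 0, 4] -> [64, 4, 0, 0]  score +0 (running 32)
Board after move:
 4 16 64  0
32  0  0  0
16 32  4  0
64  4  0  0

Answer: 32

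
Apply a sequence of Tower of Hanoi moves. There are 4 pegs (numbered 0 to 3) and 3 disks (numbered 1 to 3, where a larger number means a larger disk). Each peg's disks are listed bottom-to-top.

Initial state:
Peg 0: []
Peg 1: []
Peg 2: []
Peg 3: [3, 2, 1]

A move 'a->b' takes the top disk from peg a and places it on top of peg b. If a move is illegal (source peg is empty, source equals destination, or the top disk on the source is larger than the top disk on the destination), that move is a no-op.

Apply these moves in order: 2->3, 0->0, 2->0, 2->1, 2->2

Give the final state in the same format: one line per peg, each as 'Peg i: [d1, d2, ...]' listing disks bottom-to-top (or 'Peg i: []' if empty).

Answer: Peg 0: []
Peg 1: []
Peg 2: []
Peg 3: [3, 2, 1]

Derivation:
After move 1 (2->3):
Peg 0: []
Peg 1: []
Peg 2: []
Peg 3: [3, 2, 1]

After move 2 (0->0):
Peg 0: []
Peg 1: []
Peg 2: []
Peg 3: [3, 2, 1]

After move 3 (2->0):
Peg 0: []
Peg 1: []
Peg 2: []
Peg 3: [3, 2, 1]

After move 4 (2->1):
Peg 0: []
Peg 1: []
Peg 2: []
Peg 3: [3, 2, 1]

After move 5 (2->2):
Peg 0: []
Peg 1: []
Peg 2: []
Peg 3: [3, 2, 1]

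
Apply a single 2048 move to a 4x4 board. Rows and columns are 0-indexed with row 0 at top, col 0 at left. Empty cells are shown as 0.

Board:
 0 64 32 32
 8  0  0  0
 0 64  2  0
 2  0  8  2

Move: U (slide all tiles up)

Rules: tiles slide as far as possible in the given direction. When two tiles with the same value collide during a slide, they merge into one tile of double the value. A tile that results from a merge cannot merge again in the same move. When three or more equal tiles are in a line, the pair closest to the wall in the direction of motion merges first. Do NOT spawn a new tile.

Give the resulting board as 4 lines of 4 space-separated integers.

Answer:   8 128  32  32
  2   0   2   2
  0   0   8   0
  0   0   0   0

Derivation:
Slide up:
col 0: [0, 8, 0, 2] -> [8, 2, 0, 0]
col 1: [64, 0, 64, 0] -> [128, 0, 0, 0]
col 2: [32, 0, 2, 8] -> [32, 2, 8, 0]
col 3: [32, 0, 0, 2] -> [32, 2, 0, 0]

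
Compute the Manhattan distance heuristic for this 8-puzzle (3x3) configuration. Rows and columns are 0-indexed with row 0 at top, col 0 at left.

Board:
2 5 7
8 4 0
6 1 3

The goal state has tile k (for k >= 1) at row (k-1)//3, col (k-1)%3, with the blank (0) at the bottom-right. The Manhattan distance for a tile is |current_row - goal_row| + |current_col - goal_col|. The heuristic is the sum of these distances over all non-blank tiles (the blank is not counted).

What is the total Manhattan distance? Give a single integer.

Answer: 17

Derivation:
Tile 2: (0,0)->(0,1) = 1
Tile 5: (0,1)->(1,1) = 1
Tile 7: (0,2)->(2,0) = 4
Tile 8: (1,0)->(2,1) = 2
Tile 4: (1,1)->(1,0) = 1
Tile 6: (2,0)->(1,2) = 3
Tile 1: (2,1)->(0,0) = 3
Tile 3: (2,2)->(0,2) = 2
Sum: 1 + 1 + 4 + 2 + 1 + 3 + 3 + 2 = 17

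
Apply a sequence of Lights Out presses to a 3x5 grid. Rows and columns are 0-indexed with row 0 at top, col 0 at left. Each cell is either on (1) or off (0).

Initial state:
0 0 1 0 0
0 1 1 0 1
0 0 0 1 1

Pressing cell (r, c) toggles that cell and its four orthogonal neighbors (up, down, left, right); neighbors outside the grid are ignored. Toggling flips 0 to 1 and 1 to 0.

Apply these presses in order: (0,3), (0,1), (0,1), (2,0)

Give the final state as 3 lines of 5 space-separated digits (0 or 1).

After press 1 at (0,3):
0 0 0 1 1
0 1 1 1 1
0 0 0 1 1

After press 2 at (0,1):
1 1 1 1 1
0 0 1 1 1
0 0 0 1 1

After press 3 at (0,1):
0 0 0 1 1
0 1 1 1 1
0 0 0 1 1

After press 4 at (2,0):
0 0 0 1 1
1 1 1 1 1
1 1 0 1 1

Answer: 0 0 0 1 1
1 1 1 1 1
1 1 0 1 1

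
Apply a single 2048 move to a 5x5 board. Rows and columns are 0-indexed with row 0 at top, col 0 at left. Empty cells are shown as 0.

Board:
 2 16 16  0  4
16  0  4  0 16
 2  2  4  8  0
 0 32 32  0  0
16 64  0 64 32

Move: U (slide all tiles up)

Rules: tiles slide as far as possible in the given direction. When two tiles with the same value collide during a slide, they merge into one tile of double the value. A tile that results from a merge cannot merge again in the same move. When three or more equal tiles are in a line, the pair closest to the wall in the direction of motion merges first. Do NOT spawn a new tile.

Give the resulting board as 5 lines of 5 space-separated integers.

Answer:  2 16 16  8  4
16  2  8 64 16
 2 32 32  0 32
16 64  0  0  0
 0  0  0  0  0

Derivation:
Slide up:
col 0: [2, 16, 2, 0, 16] -> [2, 16, 2, 16, 0]
col 1: [16, 0, 2, 32, 64] -> [16, 2, 32, 64, 0]
col 2: [16, 4, 4, 32, 0] -> [16, 8, 32, 0, 0]
col 3: [0, 0, 8, 0, 64] -> [8, 64, 0, 0, 0]
col 4: [4, 16, 0, 0, 32] -> [4, 16, 32, 0, 0]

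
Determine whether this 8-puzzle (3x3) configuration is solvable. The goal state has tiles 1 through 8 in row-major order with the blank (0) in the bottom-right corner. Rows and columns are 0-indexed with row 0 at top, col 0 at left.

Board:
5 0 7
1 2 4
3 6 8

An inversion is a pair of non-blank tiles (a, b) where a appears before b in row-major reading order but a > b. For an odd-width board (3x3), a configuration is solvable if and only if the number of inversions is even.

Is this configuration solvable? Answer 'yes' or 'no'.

Inversions (pairs i<j in row-major order where tile[i] > tile[j] > 0): 10
10 is even, so the puzzle is solvable.

Answer: yes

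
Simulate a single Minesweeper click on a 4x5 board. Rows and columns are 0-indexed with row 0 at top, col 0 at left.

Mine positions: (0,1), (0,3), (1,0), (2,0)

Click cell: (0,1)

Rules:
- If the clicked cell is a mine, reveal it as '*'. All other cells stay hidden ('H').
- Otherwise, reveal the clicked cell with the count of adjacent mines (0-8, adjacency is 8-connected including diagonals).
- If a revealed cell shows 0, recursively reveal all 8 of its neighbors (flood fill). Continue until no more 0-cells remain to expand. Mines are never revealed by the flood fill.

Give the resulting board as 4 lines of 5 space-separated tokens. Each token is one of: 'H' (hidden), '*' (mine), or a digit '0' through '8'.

H * H H H
H H H H H
H H H H H
H H H H H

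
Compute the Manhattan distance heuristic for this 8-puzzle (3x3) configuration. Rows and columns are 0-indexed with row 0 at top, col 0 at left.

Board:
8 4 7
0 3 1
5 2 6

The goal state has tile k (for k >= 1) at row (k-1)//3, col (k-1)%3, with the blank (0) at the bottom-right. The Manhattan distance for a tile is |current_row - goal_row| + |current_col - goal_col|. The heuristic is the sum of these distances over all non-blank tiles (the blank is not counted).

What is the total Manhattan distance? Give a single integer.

Answer: 19

Derivation:
Tile 8: (0,0)->(2,1) = 3
Tile 4: (0,1)->(1,0) = 2
Tile 7: (0,2)->(2,0) = 4
Tile 3: (1,1)->(0,2) = 2
Tile 1: (1,2)->(0,0) = 3
Tile 5: (2,0)->(1,1) = 2
Tile 2: (2,1)->(0,1) = 2
Tile 6: (2,2)->(1,2) = 1
Sum: 3 + 2 + 4 + 2 + 3 + 2 + 2 + 1 = 19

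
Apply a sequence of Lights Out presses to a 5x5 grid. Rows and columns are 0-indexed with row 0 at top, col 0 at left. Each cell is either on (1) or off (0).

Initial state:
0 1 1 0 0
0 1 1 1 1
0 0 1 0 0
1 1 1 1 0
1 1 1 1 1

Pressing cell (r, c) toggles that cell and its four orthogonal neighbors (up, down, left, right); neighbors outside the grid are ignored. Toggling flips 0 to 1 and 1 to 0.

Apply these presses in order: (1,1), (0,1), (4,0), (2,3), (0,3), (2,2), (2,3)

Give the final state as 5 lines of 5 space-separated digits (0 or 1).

Answer: 1 1 1 1 1
1 1 1 0 1
0 0 0 1 0
0 1 0 1 0
0 0 1 1 1

Derivation:
After press 1 at (1,1):
0 0 1 0 0
1 0 0 1 1
0 1 1 0 0
1 1 1 1 0
1 1 1 1 1

After press 2 at (0,1):
1 1 0 0 0
1 1 0 1 1
0 1 1 0 0
1 1 1 1 0
1 1 1 1 1

After press 3 at (4,0):
1 1 0 0 0
1 1 0 1 1
0 1 1 0 0
0 1 1 1 0
0 0 1 1 1

After press 4 at (2,3):
1 1 0 0 0
1 1 0 0 1
0 1 0 1 1
0 1 1 0 0
0 0 1 1 1

After press 5 at (0,3):
1 1 1 1 1
1 1 0 1 1
0 1 0 1 1
0 1 1 0 0
0 0 1 1 1

After press 6 at (2,2):
1 1 1 1 1
1 1 1 1 1
0 0 1 0 1
0 1 0 0 0
0 0 1 1 1

After press 7 at (2,3):
1 1 1 1 1
1 1 1 0 1
0 0 0 1 0
0 1 0 1 0
0 0 1 1 1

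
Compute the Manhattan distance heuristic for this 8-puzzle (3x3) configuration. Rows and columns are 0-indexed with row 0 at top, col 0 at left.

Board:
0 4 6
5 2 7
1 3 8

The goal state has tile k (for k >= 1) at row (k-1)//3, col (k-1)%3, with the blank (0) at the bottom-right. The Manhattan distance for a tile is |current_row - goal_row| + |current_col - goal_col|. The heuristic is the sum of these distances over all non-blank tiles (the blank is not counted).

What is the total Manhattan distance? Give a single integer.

Answer: 14

Derivation:
Tile 4: at (0,1), goal (1,0), distance |0-1|+|1-0| = 2
Tile 6: at (0,2), goal (1,2), distance |0-1|+|2-2| = 1
Tile 5: at (1,0), goal (1,1), distance |1-1|+|0-1| = 1
Tile 2: at (1,1), goal (0,1), distance |1-0|+|1-1| = 1
Tile 7: at (1,2), goal (2,0), distance |1-2|+|2-0| = 3
Tile 1: at (2,0), goal (0,0), distance |2-0|+|0-0| = 2
Tile 3: at (2,1), goal (0,2), distance |2-0|+|1-2| = 3
Tile 8: at (2,2), goal (2,1), distance |2-2|+|2-1| = 1
Sum: 2 + 1 + 1 + 1 + 3 + 2 + 3 + 1 = 14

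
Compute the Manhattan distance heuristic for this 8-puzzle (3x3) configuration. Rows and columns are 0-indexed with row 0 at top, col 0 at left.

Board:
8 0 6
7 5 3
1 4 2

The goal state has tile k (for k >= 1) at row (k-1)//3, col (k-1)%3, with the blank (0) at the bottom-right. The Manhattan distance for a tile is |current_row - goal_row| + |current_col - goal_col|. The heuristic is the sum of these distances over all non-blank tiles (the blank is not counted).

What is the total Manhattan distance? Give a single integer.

Tile 8: (0,0)->(2,1) = 3
Tile 6: (0,2)->(1,2) = 1
Tile 7: (1,0)->(2,0) = 1
Tile 5: (1,1)->(1,1) = 0
Tile 3: (1,2)->(0,2) = 1
Tile 1: (2,0)->(0,0) = 2
Tile 4: (2,1)->(1,0) = 2
Tile 2: (2,2)->(0,1) = 3
Sum: 3 + 1 + 1 + 0 + 1 + 2 + 2 + 3 = 13

Answer: 13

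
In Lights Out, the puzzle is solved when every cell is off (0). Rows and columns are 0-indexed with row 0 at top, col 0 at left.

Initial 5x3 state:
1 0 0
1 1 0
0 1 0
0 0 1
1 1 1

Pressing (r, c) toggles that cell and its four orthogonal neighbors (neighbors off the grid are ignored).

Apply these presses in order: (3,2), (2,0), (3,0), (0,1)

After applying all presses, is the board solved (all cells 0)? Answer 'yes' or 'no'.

After press 1 at (3,2):
1 0 0
1 1 0
0 1 1
0 1 0
1 1 0

After press 2 at (2,0):
1 0 0
0 1 0
1 0 1
1 1 0
1 1 0

After press 3 at (3,0):
1 0 0
0 1 0
0 0 1
0 0 0
0 1 0

After press 4 at (0,1):
0 1 1
0 0 0
0 0 1
0 0 0
0 1 0

Lights still on: 4

Answer: no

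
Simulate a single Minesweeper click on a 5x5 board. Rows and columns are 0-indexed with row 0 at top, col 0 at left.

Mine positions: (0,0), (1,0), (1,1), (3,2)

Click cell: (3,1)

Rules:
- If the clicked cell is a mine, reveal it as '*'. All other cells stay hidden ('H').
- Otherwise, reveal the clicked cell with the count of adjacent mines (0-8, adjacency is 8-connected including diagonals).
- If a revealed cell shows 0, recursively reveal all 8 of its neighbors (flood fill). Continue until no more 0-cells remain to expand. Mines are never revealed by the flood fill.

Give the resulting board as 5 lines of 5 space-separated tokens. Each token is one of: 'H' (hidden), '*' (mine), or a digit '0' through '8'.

H H H H H
H H H H H
H H H H H
H 1 H H H
H H H H H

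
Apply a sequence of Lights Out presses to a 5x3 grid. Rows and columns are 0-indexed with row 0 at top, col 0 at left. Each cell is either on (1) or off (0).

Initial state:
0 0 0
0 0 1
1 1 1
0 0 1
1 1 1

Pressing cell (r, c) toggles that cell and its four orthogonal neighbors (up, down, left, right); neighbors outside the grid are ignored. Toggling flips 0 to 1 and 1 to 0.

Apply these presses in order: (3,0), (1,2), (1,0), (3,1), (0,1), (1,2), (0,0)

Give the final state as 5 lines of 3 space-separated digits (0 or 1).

After press 1 at (3,0):
0 0 0
0 0 1
0 1 1
1 1 1
0 1 1

After press 2 at (1,2):
0 0 1
0 1 0
0 1 0
1 1 1
0 1 1

After press 3 at (1,0):
1 0 1
1 0 0
1 1 0
1 1 1
0 1 1

After press 4 at (3,1):
1 0 1
1 0 0
1 0 0
0 0 0
0 0 1

After press 5 at (0,1):
0 1 0
1 1 0
1 0 0
0 0 0
0 0 1

After press 6 at (1,2):
0 1 1
1 0 1
1 0 1
0 0 0
0 0 1

After press 7 at (0,0):
1 0 1
0 0 1
1 0 1
0 0 0
0 0 1

Answer: 1 0 1
0 0 1
1 0 1
0 0 0
0 0 1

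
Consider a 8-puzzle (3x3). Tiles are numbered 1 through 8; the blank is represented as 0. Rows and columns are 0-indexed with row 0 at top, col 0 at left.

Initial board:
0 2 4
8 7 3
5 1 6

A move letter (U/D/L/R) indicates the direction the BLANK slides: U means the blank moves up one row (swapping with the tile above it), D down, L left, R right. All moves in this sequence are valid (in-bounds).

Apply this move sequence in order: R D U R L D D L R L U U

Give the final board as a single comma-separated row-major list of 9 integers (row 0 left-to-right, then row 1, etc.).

Answer: 0, 7, 4, 2, 1, 3, 8, 5, 6

Derivation:
After move 1 (R):
2 0 4
8 7 3
5 1 6

After move 2 (D):
2 7 4
8 0 3
5 1 6

After move 3 (U):
2 0 4
8 7 3
5 1 6

After move 4 (R):
2 4 0
8 7 3
5 1 6

After move 5 (L):
2 0 4
8 7 3
5 1 6

After move 6 (D):
2 7 4
8 0 3
5 1 6

After move 7 (D):
2 7 4
8 1 3
5 0 6

After move 8 (L):
2 7 4
8 1 3
0 5 6

After move 9 (R):
2 7 4
8 1 3
5 0 6

After move 10 (L):
2 7 4
8 1 3
0 5 6

After move 11 (U):
2 7 4
0 1 3
8 5 6

After move 12 (U):
0 7 4
2 1 3
8 5 6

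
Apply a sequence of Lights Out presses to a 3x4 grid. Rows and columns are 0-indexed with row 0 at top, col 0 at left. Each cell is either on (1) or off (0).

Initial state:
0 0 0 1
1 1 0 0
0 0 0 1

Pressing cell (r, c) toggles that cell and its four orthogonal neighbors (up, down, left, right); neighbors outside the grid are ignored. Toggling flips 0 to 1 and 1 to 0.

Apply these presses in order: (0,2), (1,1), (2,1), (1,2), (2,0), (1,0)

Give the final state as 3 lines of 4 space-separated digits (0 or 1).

After press 1 at (0,2):
0 1 1 0
1 1 1 0
0 0 0 1

After press 2 at (1,1):
0 0 1 0
0 0 0 0
0 1 0 1

After press 3 at (2,1):
0 0 1 0
0 1 0 0
1 0 1 1

After press 4 at (1,2):
0 0 0 0
0 0 1 1
1 0 0 1

After press 5 at (2,0):
0 0 0 0
1 0 1 1
0 1 0 1

After press 6 at (1,0):
1 0 0 0
0 1 1 1
1 1 0 1

Answer: 1 0 0 0
0 1 1 1
1 1 0 1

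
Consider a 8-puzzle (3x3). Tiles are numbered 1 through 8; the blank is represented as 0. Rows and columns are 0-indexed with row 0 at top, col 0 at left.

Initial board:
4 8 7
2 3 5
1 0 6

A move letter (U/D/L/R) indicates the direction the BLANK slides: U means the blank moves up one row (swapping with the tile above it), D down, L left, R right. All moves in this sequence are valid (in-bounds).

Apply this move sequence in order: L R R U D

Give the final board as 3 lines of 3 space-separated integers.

Answer: 4 8 7
2 3 5
1 6 0

Derivation:
After move 1 (L):
4 8 7
2 3 5
0 1 6

After move 2 (R):
4 8 7
2 3 5
1 0 6

After move 3 (R):
4 8 7
2 3 5
1 6 0

After move 4 (U):
4 8 7
2 3 0
1 6 5

After move 5 (D):
4 8 7
2 3 5
1 6 0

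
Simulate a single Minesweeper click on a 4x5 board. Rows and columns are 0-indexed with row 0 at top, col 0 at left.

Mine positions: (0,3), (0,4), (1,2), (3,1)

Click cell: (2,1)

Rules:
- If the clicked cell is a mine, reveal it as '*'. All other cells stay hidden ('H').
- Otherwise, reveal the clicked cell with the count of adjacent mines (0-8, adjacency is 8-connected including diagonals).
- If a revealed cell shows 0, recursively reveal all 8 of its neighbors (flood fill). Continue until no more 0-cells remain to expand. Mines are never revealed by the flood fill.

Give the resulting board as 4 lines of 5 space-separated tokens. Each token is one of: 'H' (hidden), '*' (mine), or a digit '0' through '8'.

H H H H H
H H H H H
H 2 H H H
H H H H H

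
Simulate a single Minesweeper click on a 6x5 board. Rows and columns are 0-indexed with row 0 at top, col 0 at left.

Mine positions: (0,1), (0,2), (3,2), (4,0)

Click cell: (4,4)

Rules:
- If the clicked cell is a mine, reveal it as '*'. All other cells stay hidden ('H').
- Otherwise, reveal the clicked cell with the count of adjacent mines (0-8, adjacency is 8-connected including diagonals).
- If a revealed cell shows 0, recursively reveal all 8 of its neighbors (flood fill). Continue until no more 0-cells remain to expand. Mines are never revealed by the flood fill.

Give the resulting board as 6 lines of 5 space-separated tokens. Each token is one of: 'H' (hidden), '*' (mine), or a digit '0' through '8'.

H H H 1 0
H H H 1 0
H H H 1 0
H H H 1 0
H 2 1 1 0
H 1 0 0 0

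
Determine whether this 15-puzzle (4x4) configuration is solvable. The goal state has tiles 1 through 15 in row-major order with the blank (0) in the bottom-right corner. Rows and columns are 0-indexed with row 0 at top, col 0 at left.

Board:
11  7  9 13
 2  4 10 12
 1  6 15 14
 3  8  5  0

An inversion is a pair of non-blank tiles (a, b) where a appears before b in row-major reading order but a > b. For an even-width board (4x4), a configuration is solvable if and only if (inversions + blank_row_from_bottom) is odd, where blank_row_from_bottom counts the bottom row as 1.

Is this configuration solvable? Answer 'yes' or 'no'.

Answer: no

Derivation:
Inversions: 55
Blank is in row 3 (0-indexed from top), which is row 1 counting from the bottom (bottom = 1).
55 + 1 = 56, which is even, so the puzzle is not solvable.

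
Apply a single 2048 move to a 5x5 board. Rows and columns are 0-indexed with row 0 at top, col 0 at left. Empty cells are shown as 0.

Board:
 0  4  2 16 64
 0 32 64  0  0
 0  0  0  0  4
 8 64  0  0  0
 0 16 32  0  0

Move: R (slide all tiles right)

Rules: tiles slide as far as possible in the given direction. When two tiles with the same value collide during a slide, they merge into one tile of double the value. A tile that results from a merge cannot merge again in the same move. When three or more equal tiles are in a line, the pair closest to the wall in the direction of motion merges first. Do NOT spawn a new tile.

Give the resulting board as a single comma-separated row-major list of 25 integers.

Answer: 0, 4, 2, 16, 64, 0, 0, 0, 32, 64, 0, 0, 0, 0, 4, 0, 0, 0, 8, 64, 0, 0, 0, 16, 32

Derivation:
Slide right:
row 0: [0, 4, 2, 16, 64] -> [0, 4, 2, 16, 64]
row 1: [0, 32, 64, 0, 0] -> [0, 0, 0, 32, 64]
row 2: [0, 0, 0, 0, 4] -> [0, 0, 0, 0, 4]
row 3: [8, 64, 0, 0, 0] -> [0, 0, 0, 8, 64]
row 4: [0, 16, 32, 0, 0] -> [0, 0, 0, 16, 32]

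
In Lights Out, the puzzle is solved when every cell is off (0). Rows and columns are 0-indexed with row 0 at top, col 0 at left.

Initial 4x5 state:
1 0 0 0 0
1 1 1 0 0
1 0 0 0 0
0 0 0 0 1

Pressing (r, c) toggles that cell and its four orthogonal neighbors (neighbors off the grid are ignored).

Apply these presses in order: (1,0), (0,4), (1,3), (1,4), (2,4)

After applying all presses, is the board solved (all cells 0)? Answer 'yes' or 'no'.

Answer: yes

Derivation:
After press 1 at (1,0):
0 0 0 0 0
0 0 1 0 0
0 0 0 0 0
0 0 0 0 1

After press 2 at (0,4):
0 0 0 1 1
0 0 1 0 1
0 0 0 0 0
0 0 0 0 1

After press 3 at (1,3):
0 0 0 0 1
0 0 0 1 0
0 0 0 1 0
0 0 0 0 1

After press 4 at (1,4):
0 0 0 0 0
0 0 0 0 1
0 0 0 1 1
0 0 0 0 1

After press 5 at (2,4):
0 0 0 0 0
0 0 0 0 0
0 0 0 0 0
0 0 0 0 0

Lights still on: 0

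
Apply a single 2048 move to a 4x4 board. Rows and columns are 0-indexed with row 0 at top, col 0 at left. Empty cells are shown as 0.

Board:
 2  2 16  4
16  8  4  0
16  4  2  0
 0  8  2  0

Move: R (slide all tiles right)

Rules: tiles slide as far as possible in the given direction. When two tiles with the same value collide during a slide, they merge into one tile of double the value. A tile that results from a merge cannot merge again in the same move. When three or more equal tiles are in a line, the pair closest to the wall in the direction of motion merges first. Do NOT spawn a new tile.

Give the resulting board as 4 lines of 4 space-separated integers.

Answer:  0  4 16  4
 0 16  8  4
 0 16  4  2
 0  0  8  2

Derivation:
Slide right:
row 0: [2, 2, 16, 4] -> [0, 4, 16, 4]
row 1: [16, 8, 4, 0] -> [0, 16, 8, 4]
row 2: [16, 4, 2, 0] -> [0, 16, 4, 2]
row 3: [0, 8, 2, 0] -> [0, 0, 8, 2]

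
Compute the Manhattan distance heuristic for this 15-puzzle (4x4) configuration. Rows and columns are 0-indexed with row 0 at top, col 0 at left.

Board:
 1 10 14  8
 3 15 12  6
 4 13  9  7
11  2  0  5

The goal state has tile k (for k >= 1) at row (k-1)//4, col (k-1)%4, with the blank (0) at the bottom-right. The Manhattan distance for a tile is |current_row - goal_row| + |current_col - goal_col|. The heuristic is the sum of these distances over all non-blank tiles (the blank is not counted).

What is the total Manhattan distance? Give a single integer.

Tile 1: at (0,0), goal (0,0), distance |0-0|+|0-0| = 0
Tile 10: at (0,1), goal (2,1), distance |0-2|+|1-1| = 2
Tile 14: at (0,2), goal (3,1), distance |0-3|+|2-1| = 4
Tile 8: at (0,3), goal (1,3), distance |0-1|+|3-3| = 1
Tile 3: at (1,0), goal (0,2), distance |1-0|+|0-2| = 3
Tile 15: at (1,1), goal (3,2), distance |1-3|+|1-2| = 3
Tile 12: at (1,2), goal (2,3), distance |1-2|+|2-3| = 2
Tile 6: at (1,3), goal (1,1), distance |1-1|+|3-1| = 2
Tile 4: at (2,0), goal (0,3), distance |2-0|+|0-3| = 5
Tile 13: at (2,1), goal (3,0), distance |2-3|+|1-0| = 2
Tile 9: at (2,2), goal (2,0), distance |2-2|+|2-0| = 2
Tile 7: at (2,3), goal (1,2), distance |2-1|+|3-2| = 2
Tile 11: at (3,0), goal (2,2), distance |3-2|+|0-2| = 3
Tile 2: at (3,1), goal (0,1), distance |3-0|+|1-1| = 3
Tile 5: at (3,3), goal (1,0), distance |3-1|+|3-0| = 5
Sum: 0 + 2 + 4 + 1 + 3 + 3 + 2 + 2 + 5 + 2 + 2 + 2 + 3 + 3 + 5 = 39

Answer: 39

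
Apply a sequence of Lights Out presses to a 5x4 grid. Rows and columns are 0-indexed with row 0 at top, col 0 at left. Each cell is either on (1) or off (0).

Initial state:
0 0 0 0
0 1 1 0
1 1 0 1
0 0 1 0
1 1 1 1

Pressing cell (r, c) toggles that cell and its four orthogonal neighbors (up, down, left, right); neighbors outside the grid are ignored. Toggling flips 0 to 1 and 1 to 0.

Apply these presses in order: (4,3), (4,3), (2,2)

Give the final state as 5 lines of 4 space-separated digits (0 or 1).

After press 1 at (4,3):
0 0 0 0
0 1 1 0
1 1 0 1
0 0 1 1
1 1 0 0

After press 2 at (4,3):
0 0 0 0
0 1 1 0
1 1 0 1
0 0 1 0
1 1 1 1

After press 3 at (2,2):
0 0 0 0
0 1 0 0
1 0 1 0
0 0 0 0
1 1 1 1

Answer: 0 0 0 0
0 1 0 0
1 0 1 0
0 0 0 0
1 1 1 1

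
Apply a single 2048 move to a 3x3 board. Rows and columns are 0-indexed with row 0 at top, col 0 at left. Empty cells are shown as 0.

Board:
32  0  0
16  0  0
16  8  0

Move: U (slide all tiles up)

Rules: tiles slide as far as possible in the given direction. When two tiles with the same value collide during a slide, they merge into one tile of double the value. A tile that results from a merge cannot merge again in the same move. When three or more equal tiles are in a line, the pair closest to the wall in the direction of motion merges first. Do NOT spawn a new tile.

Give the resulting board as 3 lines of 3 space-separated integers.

Answer: 32  8  0
32  0  0
 0  0  0

Derivation:
Slide up:
col 0: [32, 16, 16] -> [32, 32, 0]
col 1: [0, 0, 8] -> [8, 0, 0]
col 2: [0, 0, 0] -> [0, 0, 0]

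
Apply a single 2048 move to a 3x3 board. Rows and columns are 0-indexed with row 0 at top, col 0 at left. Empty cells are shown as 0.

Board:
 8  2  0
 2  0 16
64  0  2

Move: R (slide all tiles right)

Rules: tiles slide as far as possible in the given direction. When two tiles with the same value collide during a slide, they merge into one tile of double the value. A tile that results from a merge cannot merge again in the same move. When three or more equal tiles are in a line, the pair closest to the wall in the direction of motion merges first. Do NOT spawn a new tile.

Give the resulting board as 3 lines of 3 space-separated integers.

Slide right:
row 0: [8, 2, 0] -> [0, 8, 2]
row 1: [2, 0, 16] -> [0, 2, 16]
row 2: [64, 0, 2] -> [0, 64, 2]

Answer:  0  8  2
 0  2 16
 0 64  2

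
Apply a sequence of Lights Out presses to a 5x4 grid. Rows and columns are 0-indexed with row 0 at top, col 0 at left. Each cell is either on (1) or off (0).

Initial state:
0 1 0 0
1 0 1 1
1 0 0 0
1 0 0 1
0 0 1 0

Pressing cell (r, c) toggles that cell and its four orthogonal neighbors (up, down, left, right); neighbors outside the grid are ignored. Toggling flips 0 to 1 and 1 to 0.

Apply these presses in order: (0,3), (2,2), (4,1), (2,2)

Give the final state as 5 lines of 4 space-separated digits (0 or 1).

Answer: 0 1 1 1
1 0 1 0
1 0 0 0
1 1 0 1
1 1 0 0

Derivation:
After press 1 at (0,3):
0 1 1 1
1 0 1 0
1 0 0 0
1 0 0 1
0 0 1 0

After press 2 at (2,2):
0 1 1 1
1 0 0 0
1 1 1 1
1 0 1 1
0 0 1 0

After press 3 at (4,1):
0 1 1 1
1 0 0 0
1 1 1 1
1 1 1 1
1 1 0 0

After press 4 at (2,2):
0 1 1 1
1 0 1 0
1 0 0 0
1 1 0 1
1 1 0 0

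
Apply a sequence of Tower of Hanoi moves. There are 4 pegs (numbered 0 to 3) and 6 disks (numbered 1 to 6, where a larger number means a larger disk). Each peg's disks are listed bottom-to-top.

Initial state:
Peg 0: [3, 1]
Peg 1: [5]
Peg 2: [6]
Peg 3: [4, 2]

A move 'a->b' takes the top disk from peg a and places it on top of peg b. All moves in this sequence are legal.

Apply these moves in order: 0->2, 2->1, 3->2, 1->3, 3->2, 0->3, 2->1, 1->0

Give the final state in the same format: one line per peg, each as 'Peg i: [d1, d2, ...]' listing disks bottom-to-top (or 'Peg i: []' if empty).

Answer: Peg 0: [1]
Peg 1: [5]
Peg 2: [6, 2]
Peg 3: [4, 3]

Derivation:
After move 1 (0->2):
Peg 0: [3]
Peg 1: [5]
Peg 2: [6, 1]
Peg 3: [4, 2]

After move 2 (2->1):
Peg 0: [3]
Peg 1: [5, 1]
Peg 2: [6]
Peg 3: [4, 2]

After move 3 (3->2):
Peg 0: [3]
Peg 1: [5, 1]
Peg 2: [6, 2]
Peg 3: [4]

After move 4 (1->3):
Peg 0: [3]
Peg 1: [5]
Peg 2: [6, 2]
Peg 3: [4, 1]

After move 5 (3->2):
Peg 0: [3]
Peg 1: [5]
Peg 2: [6, 2, 1]
Peg 3: [4]

After move 6 (0->3):
Peg 0: []
Peg 1: [5]
Peg 2: [6, 2, 1]
Peg 3: [4, 3]

After move 7 (2->1):
Peg 0: []
Peg 1: [5, 1]
Peg 2: [6, 2]
Peg 3: [4, 3]

After move 8 (1->0):
Peg 0: [1]
Peg 1: [5]
Peg 2: [6, 2]
Peg 3: [4, 3]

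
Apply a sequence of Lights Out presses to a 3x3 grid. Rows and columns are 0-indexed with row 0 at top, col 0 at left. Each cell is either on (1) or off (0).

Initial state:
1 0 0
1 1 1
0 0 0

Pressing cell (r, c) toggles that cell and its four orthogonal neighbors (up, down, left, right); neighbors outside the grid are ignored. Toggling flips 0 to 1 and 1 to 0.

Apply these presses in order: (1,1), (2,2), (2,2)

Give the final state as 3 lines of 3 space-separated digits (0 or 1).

After press 1 at (1,1):
1 1 0
0 0 0
0 1 0

After press 2 at (2,2):
1 1 0
0 0 1
0 0 1

After press 3 at (2,2):
1 1 0
0 0 0
0 1 0

Answer: 1 1 0
0 0 0
0 1 0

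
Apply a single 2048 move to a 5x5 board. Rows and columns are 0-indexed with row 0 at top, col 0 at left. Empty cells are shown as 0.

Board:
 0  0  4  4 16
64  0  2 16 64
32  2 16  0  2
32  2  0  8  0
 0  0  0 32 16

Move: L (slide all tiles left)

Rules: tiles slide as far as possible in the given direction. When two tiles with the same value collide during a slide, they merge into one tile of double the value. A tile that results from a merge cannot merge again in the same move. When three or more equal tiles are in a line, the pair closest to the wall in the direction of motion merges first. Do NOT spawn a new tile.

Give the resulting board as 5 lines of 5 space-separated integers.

Slide left:
row 0: [0, 0, 4, 4, 16] -> [8, 16, 0, 0, 0]
row 1: [64, 0, 2, 16, 64] -> [64, 2, 16, 64, 0]
row 2: [32, 2, 16, 0, 2] -> [32, 2, 16, 2, 0]
row 3: [32, 2, 0, 8, 0] -> [32, 2, 8, 0, 0]
row 4: [0, 0, 0, 32, 16] -> [32, 16, 0, 0, 0]

Answer:  8 16  0  0  0
64  2 16 64  0
32  2 16  2  0
32  2  8  0  0
32 16  0  0  0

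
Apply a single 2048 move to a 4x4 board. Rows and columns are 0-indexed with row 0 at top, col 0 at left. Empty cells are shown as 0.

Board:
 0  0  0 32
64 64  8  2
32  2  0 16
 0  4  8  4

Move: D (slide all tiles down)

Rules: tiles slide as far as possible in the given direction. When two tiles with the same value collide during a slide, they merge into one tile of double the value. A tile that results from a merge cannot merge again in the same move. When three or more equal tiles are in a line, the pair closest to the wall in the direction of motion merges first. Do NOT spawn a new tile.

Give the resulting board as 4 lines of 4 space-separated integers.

Slide down:
col 0: [0, 64, 32, 0] -> [0, 0, 64, 32]
col 1: [0, 64, 2, 4] -> [0, 64, 2, 4]
col 2: [0, 8, 0, 8] -> [0, 0, 0, 16]
col 3: [32, 2, 16, 4] -> [32, 2, 16, 4]

Answer:  0  0  0 32
 0 64  0  2
64  2  0 16
32  4 16  4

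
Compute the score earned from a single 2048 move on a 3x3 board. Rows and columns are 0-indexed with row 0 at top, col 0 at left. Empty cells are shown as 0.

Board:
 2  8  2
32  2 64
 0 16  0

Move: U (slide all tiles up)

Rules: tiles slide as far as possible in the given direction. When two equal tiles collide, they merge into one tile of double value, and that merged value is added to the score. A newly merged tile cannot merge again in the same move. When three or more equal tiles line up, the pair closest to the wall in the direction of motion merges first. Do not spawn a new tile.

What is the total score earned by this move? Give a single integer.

Answer: 0

Derivation:
Slide up:
col 0: [2, 32, 0] -> [2, 32, 0]  score +0 (running 0)
col 1: [8, 2, 16] -> [8, 2, 16]  score +0 (running 0)
col 2: [2, 64, 0] -> [2, 64, 0]  score +0 (running 0)
Board after move:
 2  8  2
32  2 64
 0 16  0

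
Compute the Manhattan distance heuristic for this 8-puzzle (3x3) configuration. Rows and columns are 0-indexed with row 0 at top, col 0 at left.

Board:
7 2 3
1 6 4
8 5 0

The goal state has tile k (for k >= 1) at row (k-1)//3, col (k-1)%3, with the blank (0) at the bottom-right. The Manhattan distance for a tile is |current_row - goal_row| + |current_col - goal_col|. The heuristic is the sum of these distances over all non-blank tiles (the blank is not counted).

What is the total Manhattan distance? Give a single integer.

Tile 7: at (0,0), goal (2,0), distance |0-2|+|0-0| = 2
Tile 2: at (0,1), goal (0,1), distance |0-0|+|1-1| = 0
Tile 3: at (0,2), goal (0,2), distance |0-0|+|2-2| = 0
Tile 1: at (1,0), goal (0,0), distance |1-0|+|0-0| = 1
Tile 6: at (1,1), goal (1,2), distance |1-1|+|1-2| = 1
Tile 4: at (1,2), goal (1,0), distance |1-1|+|2-0| = 2
Tile 8: at (2,0), goal (2,1), distance |2-2|+|0-1| = 1
Tile 5: at (2,1), goal (1,1), distance |2-1|+|1-1| = 1
Sum: 2 + 0 + 0 + 1 + 1 + 2 + 1 + 1 = 8

Answer: 8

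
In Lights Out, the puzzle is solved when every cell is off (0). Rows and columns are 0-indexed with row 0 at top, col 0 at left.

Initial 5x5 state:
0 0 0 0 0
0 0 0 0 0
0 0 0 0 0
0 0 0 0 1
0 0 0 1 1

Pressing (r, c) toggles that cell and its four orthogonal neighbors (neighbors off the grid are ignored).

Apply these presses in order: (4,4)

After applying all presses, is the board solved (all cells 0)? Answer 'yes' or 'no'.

After press 1 at (4,4):
0 0 0 0 0
0 0 0 0 0
0 0 0 0 0
0 0 0 0 0
0 0 0 0 0

Lights still on: 0

Answer: yes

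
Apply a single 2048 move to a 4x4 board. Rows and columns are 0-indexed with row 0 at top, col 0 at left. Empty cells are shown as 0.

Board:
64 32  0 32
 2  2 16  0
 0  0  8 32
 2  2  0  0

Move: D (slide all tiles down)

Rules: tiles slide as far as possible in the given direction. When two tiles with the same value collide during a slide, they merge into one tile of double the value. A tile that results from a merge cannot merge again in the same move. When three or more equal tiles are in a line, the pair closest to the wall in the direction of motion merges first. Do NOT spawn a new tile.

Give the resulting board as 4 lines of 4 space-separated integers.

Answer:  0  0  0  0
 0  0  0  0
64 32 16  0
 4  4  8 64

Derivation:
Slide down:
col 0: [64, 2, 0, 2] -> [0, 0, 64, 4]
col 1: [32, 2, 0, 2] -> [0, 0, 32, 4]
col 2: [0, 16, 8, 0] -> [0, 0, 16, 8]
col 3: [32, 0, 32, 0] -> [0, 0, 0, 64]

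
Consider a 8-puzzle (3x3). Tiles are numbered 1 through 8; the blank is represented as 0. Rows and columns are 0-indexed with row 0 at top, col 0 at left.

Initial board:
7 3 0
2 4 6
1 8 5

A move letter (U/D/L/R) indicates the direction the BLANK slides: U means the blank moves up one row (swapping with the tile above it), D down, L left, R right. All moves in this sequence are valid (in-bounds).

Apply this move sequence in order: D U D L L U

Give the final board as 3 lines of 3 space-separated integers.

After move 1 (D):
7 3 6
2 4 0
1 8 5

After move 2 (U):
7 3 0
2 4 6
1 8 5

After move 3 (D):
7 3 6
2 4 0
1 8 5

After move 4 (L):
7 3 6
2 0 4
1 8 5

After move 5 (L):
7 3 6
0 2 4
1 8 5

After move 6 (U):
0 3 6
7 2 4
1 8 5

Answer: 0 3 6
7 2 4
1 8 5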